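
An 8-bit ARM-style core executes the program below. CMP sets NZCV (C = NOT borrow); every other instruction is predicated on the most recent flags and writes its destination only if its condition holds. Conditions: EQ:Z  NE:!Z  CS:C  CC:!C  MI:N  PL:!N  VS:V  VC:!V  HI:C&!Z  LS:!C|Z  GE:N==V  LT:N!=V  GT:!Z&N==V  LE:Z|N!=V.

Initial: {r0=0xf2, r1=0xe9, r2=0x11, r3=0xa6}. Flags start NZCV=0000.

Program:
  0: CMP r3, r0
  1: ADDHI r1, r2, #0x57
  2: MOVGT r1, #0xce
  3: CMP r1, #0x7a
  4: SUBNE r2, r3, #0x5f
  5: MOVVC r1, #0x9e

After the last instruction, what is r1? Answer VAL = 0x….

VAL = 0xe9

[0] flags=1000 → (cmp)
[1] flags=1000 HI?F → skip
[2] flags=1000 GT?F → skip
[3] flags=0011 → (cmp)
[4] flags=0011 NE?T → r2=0x47
[5] flags=0011 VC?F → skip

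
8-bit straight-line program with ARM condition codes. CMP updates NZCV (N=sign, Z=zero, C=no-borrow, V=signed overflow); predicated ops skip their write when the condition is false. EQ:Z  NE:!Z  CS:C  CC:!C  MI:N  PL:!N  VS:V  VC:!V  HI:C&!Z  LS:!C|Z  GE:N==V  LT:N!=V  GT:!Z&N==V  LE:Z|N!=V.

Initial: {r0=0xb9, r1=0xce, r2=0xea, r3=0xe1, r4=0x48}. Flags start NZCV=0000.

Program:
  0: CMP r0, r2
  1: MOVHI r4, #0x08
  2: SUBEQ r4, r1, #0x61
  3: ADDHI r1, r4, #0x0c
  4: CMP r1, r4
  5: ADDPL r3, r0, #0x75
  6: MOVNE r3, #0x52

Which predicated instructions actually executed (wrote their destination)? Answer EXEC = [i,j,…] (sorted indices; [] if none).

EXEC = [6]

[0] flags=1000 → (cmp)
[1] flags=1000 HI?F → skip
[2] flags=1000 EQ?F → skip
[3] flags=1000 HI?F → skip
[4] flags=1010 → (cmp)
[5] flags=1010 PL?F → skip
[6] flags=1010 NE?T → r3=0x52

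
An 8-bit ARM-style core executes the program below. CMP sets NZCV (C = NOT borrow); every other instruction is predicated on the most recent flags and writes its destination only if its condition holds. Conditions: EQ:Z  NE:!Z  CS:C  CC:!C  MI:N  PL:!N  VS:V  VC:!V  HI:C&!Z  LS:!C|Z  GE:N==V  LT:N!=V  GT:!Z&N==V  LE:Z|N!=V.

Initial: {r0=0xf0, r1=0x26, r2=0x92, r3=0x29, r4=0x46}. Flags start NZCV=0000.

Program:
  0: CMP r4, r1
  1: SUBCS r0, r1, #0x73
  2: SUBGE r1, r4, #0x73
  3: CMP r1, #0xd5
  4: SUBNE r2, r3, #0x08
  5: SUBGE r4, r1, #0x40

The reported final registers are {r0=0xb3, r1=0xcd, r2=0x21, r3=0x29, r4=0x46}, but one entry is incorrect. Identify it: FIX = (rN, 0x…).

FIX = (r1, 0xd3)

[0] flags=0010 → (cmp)
[1] flags=0010 CS?T → r0=0xb3
[2] flags=0010 GE?T → r1=0xd3
[3] flags=1000 → (cmp)
[4] flags=1000 NE?T → r2=0x21
[5] flags=1000 GE?F → skip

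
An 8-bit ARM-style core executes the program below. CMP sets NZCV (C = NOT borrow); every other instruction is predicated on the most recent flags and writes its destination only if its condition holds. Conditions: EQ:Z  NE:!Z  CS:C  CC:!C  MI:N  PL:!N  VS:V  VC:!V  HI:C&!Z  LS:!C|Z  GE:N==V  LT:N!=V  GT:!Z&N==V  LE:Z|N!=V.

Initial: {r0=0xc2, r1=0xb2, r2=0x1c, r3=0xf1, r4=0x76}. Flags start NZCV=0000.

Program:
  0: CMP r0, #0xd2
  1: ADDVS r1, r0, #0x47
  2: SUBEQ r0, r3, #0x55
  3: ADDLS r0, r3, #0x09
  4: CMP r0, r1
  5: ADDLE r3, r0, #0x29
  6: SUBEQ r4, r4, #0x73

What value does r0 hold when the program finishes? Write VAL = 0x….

[0] flags=1000 → (cmp)
[1] flags=1000 VS?F → skip
[2] flags=1000 EQ?F → skip
[3] flags=1000 LS?T → r0=0xfa
[4] flags=0010 → (cmp)
[5] flags=0010 LE?F → skip
[6] flags=0010 EQ?F → skip

VAL = 0xfa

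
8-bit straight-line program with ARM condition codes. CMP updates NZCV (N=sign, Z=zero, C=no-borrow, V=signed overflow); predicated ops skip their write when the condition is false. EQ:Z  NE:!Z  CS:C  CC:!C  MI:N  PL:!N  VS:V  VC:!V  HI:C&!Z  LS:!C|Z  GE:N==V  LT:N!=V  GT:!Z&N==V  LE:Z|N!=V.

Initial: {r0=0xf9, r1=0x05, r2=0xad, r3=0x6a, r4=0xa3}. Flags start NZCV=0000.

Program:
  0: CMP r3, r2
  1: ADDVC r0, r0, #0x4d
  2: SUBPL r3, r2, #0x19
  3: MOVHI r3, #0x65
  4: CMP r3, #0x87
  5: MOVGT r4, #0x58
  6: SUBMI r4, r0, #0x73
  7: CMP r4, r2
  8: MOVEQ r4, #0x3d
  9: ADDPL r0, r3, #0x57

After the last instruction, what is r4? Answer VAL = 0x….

0: ✓ CMP  NZCV=1001
1: · ADDVC
2: · SUBPL
3: · MOVHI
4: ✓ CMP  NZCV=1001
5: ✓ MOVGT  r4←0x58
6: ✓ SUBMI  r4←0x86
7: ✓ CMP  NZCV=1000
8: · MOVEQ
9: · ADDPL

VAL = 0x86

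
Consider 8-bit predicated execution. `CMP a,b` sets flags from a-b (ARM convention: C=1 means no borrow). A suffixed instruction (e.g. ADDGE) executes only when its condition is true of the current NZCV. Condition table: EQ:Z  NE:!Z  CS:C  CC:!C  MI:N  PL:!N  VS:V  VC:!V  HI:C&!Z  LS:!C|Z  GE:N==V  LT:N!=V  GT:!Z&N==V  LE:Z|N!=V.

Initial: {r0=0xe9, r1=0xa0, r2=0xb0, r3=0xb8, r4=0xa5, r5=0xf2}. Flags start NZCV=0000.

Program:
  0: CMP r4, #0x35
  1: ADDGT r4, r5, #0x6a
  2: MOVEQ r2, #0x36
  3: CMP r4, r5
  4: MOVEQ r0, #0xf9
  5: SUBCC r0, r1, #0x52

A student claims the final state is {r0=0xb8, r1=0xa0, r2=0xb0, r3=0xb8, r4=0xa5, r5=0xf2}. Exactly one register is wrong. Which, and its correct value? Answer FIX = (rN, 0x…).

[0] flags=0011 → (cmp)
[1] flags=0011 GT?F → skip
[2] flags=0011 EQ?F → skip
[3] flags=1000 → (cmp)
[4] flags=1000 EQ?F → skip
[5] flags=1000 CC?T → r0=0x4e

FIX = (r0, 0x4e)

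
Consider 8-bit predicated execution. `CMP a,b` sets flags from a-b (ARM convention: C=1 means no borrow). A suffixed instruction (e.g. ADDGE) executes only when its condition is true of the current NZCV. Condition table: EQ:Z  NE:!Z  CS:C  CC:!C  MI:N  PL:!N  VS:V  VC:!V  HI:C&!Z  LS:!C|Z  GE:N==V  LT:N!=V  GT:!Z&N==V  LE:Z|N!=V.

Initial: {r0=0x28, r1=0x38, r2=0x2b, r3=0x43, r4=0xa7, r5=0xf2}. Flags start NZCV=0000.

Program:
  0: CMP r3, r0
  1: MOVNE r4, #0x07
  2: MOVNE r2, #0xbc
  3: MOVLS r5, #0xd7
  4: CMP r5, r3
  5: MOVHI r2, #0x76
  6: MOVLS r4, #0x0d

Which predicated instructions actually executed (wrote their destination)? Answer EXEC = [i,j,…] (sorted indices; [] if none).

EXEC = [1,2,5]

0: ✓ CMP  NZCV=0010
1: ✓ MOVNE  r4←0x07
2: ✓ MOVNE  r2←0xbc
3: · MOVLS
4: ✓ CMP  NZCV=1010
5: ✓ MOVHI  r2←0x76
6: · MOVLS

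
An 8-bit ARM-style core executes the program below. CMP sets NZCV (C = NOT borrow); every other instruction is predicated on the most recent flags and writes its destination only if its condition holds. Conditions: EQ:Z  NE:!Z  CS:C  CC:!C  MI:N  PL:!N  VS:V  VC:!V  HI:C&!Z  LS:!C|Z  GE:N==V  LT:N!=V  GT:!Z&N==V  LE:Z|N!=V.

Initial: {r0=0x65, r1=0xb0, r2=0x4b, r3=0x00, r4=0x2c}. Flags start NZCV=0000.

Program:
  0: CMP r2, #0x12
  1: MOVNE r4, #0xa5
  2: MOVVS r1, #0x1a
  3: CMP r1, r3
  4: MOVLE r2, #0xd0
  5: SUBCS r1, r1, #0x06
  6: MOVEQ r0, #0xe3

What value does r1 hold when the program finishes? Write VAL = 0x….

VAL = 0xaa

0: ✓ CMP  NZCV=0010
1: ✓ MOVNE  r4←0xa5
2: · MOVVS
3: ✓ CMP  NZCV=1010
4: ✓ MOVLE  r2←0xd0
5: ✓ SUBCS  r1←0xaa
6: · MOVEQ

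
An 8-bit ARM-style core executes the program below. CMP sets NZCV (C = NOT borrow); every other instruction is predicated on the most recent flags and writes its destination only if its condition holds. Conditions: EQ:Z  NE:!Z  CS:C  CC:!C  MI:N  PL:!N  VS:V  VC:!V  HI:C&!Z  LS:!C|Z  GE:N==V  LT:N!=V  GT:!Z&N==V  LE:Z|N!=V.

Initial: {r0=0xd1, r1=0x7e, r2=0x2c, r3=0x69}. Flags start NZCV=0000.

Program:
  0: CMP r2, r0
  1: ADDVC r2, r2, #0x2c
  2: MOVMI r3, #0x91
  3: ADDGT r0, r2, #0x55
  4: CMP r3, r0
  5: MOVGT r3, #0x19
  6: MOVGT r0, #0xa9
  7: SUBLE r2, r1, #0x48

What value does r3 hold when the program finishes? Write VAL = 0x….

0: ✓ CMP  NZCV=0000
1: ✓ ADDVC  r2←0x58
2: · MOVMI
3: ✓ ADDGT  r0←0xad
4: ✓ CMP  NZCV=1001
5: ✓ MOVGT  r3←0x19
6: ✓ MOVGT  r0←0xa9
7: · SUBLE

VAL = 0x19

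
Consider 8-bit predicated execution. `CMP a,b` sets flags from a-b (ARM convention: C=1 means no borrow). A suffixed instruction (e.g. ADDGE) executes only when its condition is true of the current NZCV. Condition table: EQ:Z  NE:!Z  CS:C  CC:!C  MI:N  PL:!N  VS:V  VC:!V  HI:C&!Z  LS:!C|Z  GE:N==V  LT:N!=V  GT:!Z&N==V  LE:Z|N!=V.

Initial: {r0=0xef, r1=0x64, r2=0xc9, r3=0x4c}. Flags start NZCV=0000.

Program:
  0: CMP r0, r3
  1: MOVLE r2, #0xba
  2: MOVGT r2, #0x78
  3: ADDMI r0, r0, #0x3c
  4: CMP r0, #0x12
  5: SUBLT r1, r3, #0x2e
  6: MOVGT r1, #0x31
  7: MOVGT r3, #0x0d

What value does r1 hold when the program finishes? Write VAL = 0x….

VAL = 0x31

0: ✓ CMP  NZCV=1010
1: ✓ MOVLE  r2←0xba
2: · MOVGT
3: ✓ ADDMI  r0←0x2b
4: ✓ CMP  NZCV=0010
5: · SUBLT
6: ✓ MOVGT  r1←0x31
7: ✓ MOVGT  r3←0x0d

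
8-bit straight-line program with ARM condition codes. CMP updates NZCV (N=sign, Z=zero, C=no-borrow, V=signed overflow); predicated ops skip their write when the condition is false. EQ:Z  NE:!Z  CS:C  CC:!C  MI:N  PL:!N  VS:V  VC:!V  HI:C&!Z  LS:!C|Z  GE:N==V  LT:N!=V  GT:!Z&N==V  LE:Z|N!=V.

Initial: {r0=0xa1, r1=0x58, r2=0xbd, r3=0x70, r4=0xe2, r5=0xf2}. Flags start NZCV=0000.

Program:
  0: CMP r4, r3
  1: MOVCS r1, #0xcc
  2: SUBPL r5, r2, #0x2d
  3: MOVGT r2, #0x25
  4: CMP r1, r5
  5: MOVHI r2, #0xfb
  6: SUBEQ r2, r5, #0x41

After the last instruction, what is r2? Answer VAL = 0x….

[0] flags=0011 → (cmp)
[1] flags=0011 CS?T → r1=0xcc
[2] flags=0011 PL?T → r5=0x90
[3] flags=0011 GT?F → skip
[4] flags=0010 → (cmp)
[5] flags=0010 HI?T → r2=0xfb
[6] flags=0010 EQ?F → skip

VAL = 0xfb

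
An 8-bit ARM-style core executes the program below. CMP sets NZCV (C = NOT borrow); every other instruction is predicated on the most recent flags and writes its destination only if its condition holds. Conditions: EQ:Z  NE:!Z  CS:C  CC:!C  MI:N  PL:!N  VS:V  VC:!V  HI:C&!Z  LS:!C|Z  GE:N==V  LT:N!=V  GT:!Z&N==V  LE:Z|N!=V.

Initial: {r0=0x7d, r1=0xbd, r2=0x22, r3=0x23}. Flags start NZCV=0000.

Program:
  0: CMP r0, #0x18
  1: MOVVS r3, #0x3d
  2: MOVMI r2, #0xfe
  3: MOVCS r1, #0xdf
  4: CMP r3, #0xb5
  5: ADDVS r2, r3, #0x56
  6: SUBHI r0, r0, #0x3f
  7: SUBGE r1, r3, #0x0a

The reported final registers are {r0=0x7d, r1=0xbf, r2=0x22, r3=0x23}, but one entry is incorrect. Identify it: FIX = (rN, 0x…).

FIX = (r1, 0x19)

[0] flags=0010 → (cmp)
[1] flags=0010 VS?F → skip
[2] flags=0010 MI?F → skip
[3] flags=0010 CS?T → r1=0xdf
[4] flags=0000 → (cmp)
[5] flags=0000 VS?F → skip
[6] flags=0000 HI?F → skip
[7] flags=0000 GE?T → r1=0x19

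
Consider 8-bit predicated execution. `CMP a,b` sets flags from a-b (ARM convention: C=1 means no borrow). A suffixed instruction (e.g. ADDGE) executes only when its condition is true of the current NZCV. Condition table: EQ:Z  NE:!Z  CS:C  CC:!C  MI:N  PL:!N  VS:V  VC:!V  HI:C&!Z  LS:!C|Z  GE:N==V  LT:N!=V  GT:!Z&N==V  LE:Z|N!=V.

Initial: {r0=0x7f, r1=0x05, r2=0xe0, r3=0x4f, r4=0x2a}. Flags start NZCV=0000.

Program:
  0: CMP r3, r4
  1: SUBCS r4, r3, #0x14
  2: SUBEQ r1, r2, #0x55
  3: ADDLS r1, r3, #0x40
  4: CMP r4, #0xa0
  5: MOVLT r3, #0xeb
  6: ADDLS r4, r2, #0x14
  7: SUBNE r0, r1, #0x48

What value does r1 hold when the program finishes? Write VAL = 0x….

VAL = 0x05

[0] flags=0010 → (cmp)
[1] flags=0010 CS?T → r4=0x3b
[2] flags=0010 EQ?F → skip
[3] flags=0010 LS?F → skip
[4] flags=1001 → (cmp)
[5] flags=1001 LT?F → skip
[6] flags=1001 LS?T → r4=0xf4
[7] flags=1001 NE?T → r0=0xbd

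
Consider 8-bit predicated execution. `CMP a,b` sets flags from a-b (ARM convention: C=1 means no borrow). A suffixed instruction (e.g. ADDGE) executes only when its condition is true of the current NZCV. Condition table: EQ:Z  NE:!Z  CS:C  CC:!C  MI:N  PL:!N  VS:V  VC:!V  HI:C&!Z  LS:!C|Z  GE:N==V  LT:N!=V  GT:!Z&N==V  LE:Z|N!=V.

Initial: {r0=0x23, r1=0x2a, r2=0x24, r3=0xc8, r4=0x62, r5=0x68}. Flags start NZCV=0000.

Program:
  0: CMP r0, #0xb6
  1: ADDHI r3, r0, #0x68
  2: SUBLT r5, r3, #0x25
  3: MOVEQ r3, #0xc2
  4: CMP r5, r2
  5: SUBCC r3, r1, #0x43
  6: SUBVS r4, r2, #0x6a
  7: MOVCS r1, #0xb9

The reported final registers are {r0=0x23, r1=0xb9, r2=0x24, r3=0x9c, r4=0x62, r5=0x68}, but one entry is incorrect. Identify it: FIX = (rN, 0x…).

0: ✓ CMP  NZCV=0000
1: · ADDHI
2: · SUBLT
3: · MOVEQ
4: ✓ CMP  NZCV=0010
5: · SUBCC
6: · SUBVS
7: ✓ MOVCS  r1←0xb9

FIX = (r3, 0xc8)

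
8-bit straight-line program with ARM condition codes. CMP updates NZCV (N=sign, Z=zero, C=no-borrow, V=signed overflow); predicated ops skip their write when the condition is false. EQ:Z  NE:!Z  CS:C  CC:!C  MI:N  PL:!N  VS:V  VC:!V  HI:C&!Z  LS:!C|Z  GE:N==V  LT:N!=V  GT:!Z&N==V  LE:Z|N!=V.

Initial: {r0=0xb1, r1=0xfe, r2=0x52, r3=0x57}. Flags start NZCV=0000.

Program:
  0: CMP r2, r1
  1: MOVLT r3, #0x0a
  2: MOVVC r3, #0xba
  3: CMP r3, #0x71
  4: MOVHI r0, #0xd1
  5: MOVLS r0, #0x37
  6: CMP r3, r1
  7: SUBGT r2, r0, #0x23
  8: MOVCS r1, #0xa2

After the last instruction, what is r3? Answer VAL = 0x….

VAL = 0xba

[0] flags=0000 → (cmp)
[1] flags=0000 LT?F → skip
[2] flags=0000 VC?T → r3=0xba
[3] flags=0011 → (cmp)
[4] flags=0011 HI?T → r0=0xd1
[5] flags=0011 LS?F → skip
[6] flags=1000 → (cmp)
[7] flags=1000 GT?F → skip
[8] flags=1000 CS?F → skip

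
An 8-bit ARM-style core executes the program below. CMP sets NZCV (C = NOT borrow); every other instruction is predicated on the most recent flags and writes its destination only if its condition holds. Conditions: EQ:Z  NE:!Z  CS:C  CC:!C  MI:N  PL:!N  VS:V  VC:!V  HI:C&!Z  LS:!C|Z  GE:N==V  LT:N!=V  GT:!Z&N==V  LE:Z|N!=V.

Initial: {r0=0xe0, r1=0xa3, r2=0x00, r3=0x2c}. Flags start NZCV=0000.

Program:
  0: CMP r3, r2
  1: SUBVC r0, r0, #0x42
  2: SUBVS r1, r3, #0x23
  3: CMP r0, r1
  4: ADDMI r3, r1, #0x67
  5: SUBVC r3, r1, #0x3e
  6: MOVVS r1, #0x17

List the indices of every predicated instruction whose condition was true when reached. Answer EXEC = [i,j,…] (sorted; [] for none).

[0] flags=0010 → (cmp)
[1] flags=0010 VC?T → r0=0x9e
[2] flags=0010 VS?F → skip
[3] flags=1000 → (cmp)
[4] flags=1000 MI?T → r3=0x0a
[5] flags=1000 VC?T → r3=0x65
[6] flags=1000 VS?F → skip

EXEC = [1,4,5]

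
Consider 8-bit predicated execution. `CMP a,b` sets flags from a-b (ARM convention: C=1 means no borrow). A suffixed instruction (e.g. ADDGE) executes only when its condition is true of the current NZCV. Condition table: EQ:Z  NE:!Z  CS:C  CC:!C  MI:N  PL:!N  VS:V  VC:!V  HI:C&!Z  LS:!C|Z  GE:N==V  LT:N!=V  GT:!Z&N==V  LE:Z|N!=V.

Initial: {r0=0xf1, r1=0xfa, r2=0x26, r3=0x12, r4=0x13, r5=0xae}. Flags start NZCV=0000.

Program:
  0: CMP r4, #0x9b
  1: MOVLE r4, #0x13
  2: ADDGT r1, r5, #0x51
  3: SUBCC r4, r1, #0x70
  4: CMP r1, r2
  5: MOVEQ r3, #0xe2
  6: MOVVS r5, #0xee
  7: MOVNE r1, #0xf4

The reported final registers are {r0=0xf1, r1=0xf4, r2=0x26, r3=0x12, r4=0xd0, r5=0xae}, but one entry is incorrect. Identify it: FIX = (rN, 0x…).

FIX = (r4, 0x8f)

0: ✓ CMP  NZCV=0000
1: · MOVLE
2: ✓ ADDGT  r1←0xff
3: ✓ SUBCC  r4←0x8f
4: ✓ CMP  NZCV=1010
5: · MOVEQ
6: · MOVVS
7: ✓ MOVNE  r1←0xf4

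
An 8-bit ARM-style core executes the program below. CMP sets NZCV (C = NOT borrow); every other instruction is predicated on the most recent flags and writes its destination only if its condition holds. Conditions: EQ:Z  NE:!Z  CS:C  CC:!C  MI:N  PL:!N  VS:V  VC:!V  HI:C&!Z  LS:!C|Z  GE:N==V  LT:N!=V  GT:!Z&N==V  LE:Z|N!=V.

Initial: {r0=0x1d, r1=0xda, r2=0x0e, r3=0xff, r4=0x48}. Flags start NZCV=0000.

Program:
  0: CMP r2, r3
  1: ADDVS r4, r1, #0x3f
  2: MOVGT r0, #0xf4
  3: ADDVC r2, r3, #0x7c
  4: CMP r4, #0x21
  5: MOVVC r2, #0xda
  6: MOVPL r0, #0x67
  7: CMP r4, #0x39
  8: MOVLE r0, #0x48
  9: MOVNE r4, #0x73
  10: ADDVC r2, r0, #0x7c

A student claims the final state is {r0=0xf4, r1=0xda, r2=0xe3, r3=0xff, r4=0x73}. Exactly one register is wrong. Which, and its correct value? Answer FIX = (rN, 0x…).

[0] flags=0000 → (cmp)
[1] flags=0000 VS?F → skip
[2] flags=0000 GT?T → r0=0xf4
[3] flags=0000 VC?T → r2=0x7b
[4] flags=0010 → (cmp)
[5] flags=0010 VC?T → r2=0xda
[6] flags=0010 PL?T → r0=0x67
[7] flags=0010 → (cmp)
[8] flags=0010 LE?F → skip
[9] flags=0010 NE?T → r4=0x73
[10] flags=0010 VC?T → r2=0xe3

FIX = (r0, 0x67)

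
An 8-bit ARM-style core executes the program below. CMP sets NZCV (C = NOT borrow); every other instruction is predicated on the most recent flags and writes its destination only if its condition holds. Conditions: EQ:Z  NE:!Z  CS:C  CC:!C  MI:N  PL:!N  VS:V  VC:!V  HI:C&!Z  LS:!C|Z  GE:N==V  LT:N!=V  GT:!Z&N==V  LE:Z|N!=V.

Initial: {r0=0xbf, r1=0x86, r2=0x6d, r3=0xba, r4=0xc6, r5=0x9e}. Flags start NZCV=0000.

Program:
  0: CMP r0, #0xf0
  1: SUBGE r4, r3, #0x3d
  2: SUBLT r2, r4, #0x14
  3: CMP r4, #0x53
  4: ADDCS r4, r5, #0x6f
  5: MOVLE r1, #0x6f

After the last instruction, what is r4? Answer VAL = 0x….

0: ✓ CMP  NZCV=1000
1: · SUBGE
2: ✓ SUBLT  r2←0xb2
3: ✓ CMP  NZCV=0011
4: ✓ ADDCS  r4←0x0d
5: ✓ MOVLE  r1←0x6f

VAL = 0x0d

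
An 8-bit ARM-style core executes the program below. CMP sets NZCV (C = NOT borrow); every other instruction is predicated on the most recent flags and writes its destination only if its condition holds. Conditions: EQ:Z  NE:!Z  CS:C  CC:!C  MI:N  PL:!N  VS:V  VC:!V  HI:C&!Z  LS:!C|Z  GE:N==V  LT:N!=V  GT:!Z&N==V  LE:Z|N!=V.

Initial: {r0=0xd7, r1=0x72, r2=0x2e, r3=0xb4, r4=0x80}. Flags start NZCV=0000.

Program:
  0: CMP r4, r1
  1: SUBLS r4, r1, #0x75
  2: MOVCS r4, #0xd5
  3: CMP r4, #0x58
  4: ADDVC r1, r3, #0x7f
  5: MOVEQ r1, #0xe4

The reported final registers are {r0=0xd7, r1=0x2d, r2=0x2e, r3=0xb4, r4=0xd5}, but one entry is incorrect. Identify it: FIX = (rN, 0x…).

FIX = (r1, 0x72)

0: ✓ CMP  NZCV=0011
1: · SUBLS
2: ✓ MOVCS  r4←0xd5
3: ✓ CMP  NZCV=0011
4: · ADDVC
5: · MOVEQ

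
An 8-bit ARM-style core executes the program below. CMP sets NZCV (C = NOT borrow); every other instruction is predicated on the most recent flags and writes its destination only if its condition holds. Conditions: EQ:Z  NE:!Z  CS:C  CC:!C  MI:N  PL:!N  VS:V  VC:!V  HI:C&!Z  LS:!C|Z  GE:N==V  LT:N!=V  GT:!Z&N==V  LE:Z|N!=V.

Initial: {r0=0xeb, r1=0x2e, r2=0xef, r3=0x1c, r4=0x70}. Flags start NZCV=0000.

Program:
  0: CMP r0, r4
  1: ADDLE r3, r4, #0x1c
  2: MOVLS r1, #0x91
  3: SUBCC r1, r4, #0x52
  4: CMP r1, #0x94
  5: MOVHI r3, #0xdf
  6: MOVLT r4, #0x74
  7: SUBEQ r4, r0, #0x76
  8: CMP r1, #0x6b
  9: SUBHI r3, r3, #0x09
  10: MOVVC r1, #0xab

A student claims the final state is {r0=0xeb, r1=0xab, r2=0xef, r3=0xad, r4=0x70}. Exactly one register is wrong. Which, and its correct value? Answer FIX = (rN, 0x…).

[0] flags=0011 → (cmp)
[1] flags=0011 LE?T → r3=0x8c
[2] flags=0011 LS?F → skip
[3] flags=0011 CC?F → skip
[4] flags=1001 → (cmp)
[5] flags=1001 HI?F → skip
[6] flags=1001 LT?F → skip
[7] flags=1001 EQ?F → skip
[8] flags=1000 → (cmp)
[9] flags=1000 HI?F → skip
[10] flags=1000 VC?T → r1=0xab

FIX = (r3, 0x8c)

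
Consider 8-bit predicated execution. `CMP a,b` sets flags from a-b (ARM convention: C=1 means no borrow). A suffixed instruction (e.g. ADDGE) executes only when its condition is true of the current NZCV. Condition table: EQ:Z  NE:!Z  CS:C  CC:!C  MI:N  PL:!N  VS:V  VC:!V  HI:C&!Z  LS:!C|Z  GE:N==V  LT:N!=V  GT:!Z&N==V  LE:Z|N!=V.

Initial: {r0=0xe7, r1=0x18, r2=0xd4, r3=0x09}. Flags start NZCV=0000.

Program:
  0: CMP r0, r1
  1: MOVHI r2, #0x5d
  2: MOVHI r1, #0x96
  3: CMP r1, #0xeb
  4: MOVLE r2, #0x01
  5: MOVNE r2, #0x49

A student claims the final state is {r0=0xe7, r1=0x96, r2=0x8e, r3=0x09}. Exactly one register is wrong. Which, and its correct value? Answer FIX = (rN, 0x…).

[0] flags=1010 → (cmp)
[1] flags=1010 HI?T → r2=0x5d
[2] flags=1010 HI?T → r1=0x96
[3] flags=1000 → (cmp)
[4] flags=1000 LE?T → r2=0x01
[5] flags=1000 NE?T → r2=0x49

FIX = (r2, 0x49)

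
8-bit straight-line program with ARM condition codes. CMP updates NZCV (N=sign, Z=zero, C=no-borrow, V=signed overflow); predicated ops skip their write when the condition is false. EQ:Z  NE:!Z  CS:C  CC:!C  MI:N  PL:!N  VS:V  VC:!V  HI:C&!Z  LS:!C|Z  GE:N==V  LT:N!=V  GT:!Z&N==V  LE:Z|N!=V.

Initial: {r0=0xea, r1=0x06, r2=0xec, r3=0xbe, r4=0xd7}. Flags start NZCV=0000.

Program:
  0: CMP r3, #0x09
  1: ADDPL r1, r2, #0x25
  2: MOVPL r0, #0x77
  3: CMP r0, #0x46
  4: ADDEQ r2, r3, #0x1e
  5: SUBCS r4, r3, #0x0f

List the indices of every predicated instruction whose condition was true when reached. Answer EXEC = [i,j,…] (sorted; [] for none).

EXEC = [5]

[0] flags=1010 → (cmp)
[1] flags=1010 PL?F → skip
[2] flags=1010 PL?F → skip
[3] flags=1010 → (cmp)
[4] flags=1010 EQ?F → skip
[5] flags=1010 CS?T → r4=0xaf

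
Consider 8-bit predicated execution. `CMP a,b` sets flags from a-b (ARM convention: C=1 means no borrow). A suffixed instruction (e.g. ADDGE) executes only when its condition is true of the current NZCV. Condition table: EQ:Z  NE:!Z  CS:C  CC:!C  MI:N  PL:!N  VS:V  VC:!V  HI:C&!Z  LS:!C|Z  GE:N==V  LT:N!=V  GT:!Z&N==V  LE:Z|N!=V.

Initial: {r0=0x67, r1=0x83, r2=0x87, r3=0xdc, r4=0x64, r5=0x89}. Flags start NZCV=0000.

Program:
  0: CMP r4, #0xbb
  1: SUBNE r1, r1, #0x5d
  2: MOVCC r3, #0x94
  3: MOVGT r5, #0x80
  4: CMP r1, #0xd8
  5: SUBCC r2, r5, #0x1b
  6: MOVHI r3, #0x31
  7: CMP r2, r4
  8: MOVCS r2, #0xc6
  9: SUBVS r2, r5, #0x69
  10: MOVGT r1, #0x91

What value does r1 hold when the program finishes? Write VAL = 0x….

0: ✓ CMP  NZCV=1001
1: ✓ SUBNE  r1←0x26
2: ✓ MOVCC  r3←0x94
3: ✓ MOVGT  r5←0x80
4: ✓ CMP  NZCV=0000
5: ✓ SUBCC  r2←0x65
6: · MOVHI
7: ✓ CMP  NZCV=0010
8: ✓ MOVCS  r2←0xc6
9: · SUBVS
10: ✓ MOVGT  r1←0x91

VAL = 0x91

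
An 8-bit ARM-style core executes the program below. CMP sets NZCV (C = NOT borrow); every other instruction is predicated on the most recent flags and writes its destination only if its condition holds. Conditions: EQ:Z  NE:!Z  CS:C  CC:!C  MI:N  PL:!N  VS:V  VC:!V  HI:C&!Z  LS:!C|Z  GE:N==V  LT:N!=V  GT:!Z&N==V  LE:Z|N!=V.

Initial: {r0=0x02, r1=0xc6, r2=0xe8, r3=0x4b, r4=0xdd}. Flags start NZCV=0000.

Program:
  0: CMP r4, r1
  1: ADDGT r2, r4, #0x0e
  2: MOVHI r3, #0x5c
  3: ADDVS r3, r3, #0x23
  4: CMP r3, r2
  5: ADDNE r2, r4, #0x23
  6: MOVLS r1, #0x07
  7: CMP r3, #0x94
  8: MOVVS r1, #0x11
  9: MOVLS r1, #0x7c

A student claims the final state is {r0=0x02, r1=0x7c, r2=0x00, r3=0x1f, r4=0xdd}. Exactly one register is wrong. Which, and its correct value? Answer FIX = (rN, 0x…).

0: ✓ CMP  NZCV=0010
1: ✓ ADDGT  r2←0xeb
2: ✓ MOVHI  r3←0x5c
3: · ADDVS
4: ✓ CMP  NZCV=0000
5: ✓ ADDNE  r2←0x00
6: ✓ MOVLS  r1←0x07
7: ✓ CMP  NZCV=1001
8: ✓ MOVVS  r1←0x11
9: ✓ MOVLS  r1←0x7c

FIX = (r3, 0x5c)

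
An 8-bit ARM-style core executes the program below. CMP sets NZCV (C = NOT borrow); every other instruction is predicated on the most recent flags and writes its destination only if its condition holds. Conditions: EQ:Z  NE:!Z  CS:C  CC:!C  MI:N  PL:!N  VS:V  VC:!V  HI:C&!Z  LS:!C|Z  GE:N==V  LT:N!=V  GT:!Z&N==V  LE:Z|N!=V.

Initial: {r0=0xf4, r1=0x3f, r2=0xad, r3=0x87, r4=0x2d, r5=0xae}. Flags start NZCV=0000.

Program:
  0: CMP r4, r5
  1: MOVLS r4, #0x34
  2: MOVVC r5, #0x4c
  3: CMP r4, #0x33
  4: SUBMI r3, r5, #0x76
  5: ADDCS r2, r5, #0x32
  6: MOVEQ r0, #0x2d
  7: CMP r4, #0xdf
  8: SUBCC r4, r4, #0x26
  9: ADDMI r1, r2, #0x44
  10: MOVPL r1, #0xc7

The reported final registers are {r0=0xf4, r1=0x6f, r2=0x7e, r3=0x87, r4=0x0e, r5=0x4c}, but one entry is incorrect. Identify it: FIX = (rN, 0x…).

[0] flags=0000 → (cmp)
[1] flags=0000 LS?T → r4=0x34
[2] flags=0000 VC?T → r5=0x4c
[3] flags=0010 → (cmp)
[4] flags=0010 MI?F → skip
[5] flags=0010 CS?T → r2=0x7e
[6] flags=0010 EQ?F → skip
[7] flags=0000 → (cmp)
[8] flags=0000 CC?T → r4=0x0e
[9] flags=0000 MI?F → skip
[10] flags=0000 PL?T → r1=0xc7

FIX = (r1, 0xc7)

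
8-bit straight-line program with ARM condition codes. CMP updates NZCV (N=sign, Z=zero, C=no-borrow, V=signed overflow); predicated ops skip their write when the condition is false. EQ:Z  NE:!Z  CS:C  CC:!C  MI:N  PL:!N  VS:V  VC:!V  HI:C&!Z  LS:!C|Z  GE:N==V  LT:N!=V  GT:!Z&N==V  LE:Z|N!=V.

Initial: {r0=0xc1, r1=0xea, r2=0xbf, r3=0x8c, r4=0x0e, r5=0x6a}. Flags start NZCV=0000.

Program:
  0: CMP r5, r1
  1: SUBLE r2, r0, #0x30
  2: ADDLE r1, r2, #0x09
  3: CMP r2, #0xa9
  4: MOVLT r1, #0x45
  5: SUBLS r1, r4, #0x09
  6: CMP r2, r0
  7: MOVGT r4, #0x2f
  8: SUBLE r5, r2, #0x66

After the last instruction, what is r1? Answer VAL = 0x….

VAL = 0xea

[0] flags=1001 → (cmp)
[1] flags=1001 LE?F → skip
[2] flags=1001 LE?F → skip
[3] flags=0010 → (cmp)
[4] flags=0010 LT?F → skip
[5] flags=0010 LS?F → skip
[6] flags=1000 → (cmp)
[7] flags=1000 GT?F → skip
[8] flags=1000 LE?T → r5=0x59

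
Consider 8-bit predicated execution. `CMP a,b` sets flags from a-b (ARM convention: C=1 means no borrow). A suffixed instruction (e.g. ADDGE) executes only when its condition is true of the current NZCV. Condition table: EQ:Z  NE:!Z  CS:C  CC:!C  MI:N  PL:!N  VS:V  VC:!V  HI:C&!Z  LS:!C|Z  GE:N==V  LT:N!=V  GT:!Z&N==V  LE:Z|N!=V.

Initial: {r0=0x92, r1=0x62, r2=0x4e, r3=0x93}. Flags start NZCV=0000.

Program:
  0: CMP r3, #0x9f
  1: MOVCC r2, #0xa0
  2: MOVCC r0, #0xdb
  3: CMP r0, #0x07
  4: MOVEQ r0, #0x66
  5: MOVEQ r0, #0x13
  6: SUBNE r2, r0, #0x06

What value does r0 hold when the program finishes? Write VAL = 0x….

[0] flags=1000 → (cmp)
[1] flags=1000 CC?T → r2=0xa0
[2] flags=1000 CC?T → r0=0xdb
[3] flags=1010 → (cmp)
[4] flags=1010 EQ?F → skip
[5] flags=1010 EQ?F → skip
[6] flags=1010 NE?T → r2=0xd5

VAL = 0xdb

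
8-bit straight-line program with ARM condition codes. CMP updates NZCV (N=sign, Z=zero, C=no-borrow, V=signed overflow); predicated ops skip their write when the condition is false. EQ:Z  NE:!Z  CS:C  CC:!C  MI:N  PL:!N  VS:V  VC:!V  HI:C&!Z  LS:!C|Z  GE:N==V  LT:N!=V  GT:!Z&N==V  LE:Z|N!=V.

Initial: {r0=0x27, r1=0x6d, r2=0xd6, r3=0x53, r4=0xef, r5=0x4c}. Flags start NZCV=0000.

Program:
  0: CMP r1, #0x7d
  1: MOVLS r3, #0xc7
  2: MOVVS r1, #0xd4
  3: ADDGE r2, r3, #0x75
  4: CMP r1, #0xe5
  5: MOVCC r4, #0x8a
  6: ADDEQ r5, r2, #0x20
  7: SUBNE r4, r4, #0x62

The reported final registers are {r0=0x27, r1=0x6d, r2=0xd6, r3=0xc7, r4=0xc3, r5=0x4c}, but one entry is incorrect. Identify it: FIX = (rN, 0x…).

0: ✓ CMP  NZCV=1000
1: ✓ MOVLS  r3←0xc7
2: · MOVVS
3: · ADDGE
4: ✓ CMP  NZCV=1001
5: ✓ MOVCC  r4←0x8a
6: · ADDEQ
7: ✓ SUBNE  r4←0x28

FIX = (r4, 0x28)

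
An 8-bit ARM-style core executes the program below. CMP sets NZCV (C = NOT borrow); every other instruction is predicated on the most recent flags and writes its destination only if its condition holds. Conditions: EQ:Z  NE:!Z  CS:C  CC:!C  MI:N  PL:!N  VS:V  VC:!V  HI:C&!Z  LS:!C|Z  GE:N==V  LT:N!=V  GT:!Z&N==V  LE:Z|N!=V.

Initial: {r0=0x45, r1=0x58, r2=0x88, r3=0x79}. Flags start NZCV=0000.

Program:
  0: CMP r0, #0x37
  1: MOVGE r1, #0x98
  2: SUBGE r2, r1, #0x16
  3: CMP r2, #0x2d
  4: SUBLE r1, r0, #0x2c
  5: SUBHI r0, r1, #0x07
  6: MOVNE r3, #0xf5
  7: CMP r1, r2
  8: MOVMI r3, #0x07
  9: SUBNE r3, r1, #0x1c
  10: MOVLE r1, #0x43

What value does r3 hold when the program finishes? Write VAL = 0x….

VAL = 0xfd

[0] flags=0010 → (cmp)
[1] flags=0010 GE?T → r1=0x98
[2] flags=0010 GE?T → r2=0x82
[3] flags=0011 → (cmp)
[4] flags=0011 LE?T → r1=0x19
[5] flags=0011 HI?T → r0=0x12
[6] flags=0011 NE?T → r3=0xf5
[7] flags=1001 → (cmp)
[8] flags=1001 MI?T → r3=0x07
[9] flags=1001 NE?T → r3=0xfd
[10] flags=1001 LE?F → skip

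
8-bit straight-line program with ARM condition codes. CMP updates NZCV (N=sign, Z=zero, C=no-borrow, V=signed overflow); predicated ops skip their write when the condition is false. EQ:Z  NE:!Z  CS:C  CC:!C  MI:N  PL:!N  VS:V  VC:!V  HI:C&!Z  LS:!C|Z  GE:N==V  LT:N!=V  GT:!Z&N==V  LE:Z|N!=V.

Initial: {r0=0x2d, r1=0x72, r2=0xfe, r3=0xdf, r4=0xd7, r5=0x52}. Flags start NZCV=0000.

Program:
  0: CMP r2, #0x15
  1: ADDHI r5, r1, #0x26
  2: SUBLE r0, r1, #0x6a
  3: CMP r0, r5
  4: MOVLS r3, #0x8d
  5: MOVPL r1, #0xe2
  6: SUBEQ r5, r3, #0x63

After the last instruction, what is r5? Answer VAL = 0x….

[0] flags=1010 → (cmp)
[1] flags=1010 HI?T → r5=0x98
[2] flags=1010 LE?T → r0=0x08
[3] flags=0000 → (cmp)
[4] flags=0000 LS?T → r3=0x8d
[5] flags=0000 PL?T → r1=0xe2
[6] flags=0000 EQ?F → skip

VAL = 0x98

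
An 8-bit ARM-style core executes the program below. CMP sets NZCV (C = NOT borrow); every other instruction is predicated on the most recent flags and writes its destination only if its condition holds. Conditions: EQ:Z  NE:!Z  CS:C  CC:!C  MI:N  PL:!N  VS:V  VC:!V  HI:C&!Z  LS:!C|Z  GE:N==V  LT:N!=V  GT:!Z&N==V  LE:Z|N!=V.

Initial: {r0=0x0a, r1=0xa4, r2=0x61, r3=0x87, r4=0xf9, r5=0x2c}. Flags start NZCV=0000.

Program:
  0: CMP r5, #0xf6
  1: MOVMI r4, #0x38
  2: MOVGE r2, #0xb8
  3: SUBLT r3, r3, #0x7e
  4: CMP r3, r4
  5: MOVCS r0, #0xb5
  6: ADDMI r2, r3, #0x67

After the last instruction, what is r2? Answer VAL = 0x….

0: ✓ CMP  NZCV=0000
1: · MOVMI
2: ✓ MOVGE  r2←0xb8
3: · SUBLT
4: ✓ CMP  NZCV=1000
5: · MOVCS
6: ✓ ADDMI  r2←0xee

VAL = 0xee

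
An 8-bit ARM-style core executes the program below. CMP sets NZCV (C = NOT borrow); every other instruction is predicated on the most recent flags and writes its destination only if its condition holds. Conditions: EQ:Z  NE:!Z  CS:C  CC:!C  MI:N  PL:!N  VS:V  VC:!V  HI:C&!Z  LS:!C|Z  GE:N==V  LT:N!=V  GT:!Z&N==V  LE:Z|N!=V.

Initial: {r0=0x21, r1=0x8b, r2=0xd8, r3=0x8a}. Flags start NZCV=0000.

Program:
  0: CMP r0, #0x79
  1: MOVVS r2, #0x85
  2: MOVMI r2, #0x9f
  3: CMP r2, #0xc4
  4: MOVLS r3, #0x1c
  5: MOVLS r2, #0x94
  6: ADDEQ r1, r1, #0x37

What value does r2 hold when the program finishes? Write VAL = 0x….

VAL = 0x94

0: ✓ CMP  NZCV=1000
1: · MOVVS
2: ✓ MOVMI  r2←0x9f
3: ✓ CMP  NZCV=1000
4: ✓ MOVLS  r3←0x1c
5: ✓ MOVLS  r2←0x94
6: · ADDEQ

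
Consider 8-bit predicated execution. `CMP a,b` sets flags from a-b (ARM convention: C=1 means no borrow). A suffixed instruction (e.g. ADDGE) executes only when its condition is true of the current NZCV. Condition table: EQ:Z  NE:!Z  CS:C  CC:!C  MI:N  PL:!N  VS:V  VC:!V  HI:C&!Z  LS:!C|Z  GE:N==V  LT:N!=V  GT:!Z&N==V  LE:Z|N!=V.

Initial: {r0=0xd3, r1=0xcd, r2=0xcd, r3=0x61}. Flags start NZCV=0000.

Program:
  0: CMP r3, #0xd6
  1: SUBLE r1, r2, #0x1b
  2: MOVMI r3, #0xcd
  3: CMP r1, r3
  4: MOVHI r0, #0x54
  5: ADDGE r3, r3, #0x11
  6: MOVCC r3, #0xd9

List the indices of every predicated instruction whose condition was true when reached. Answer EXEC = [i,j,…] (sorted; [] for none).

[0] flags=1001 → (cmp)
[1] flags=1001 LE?F → skip
[2] flags=1001 MI?T → r3=0xcd
[3] flags=0110 → (cmp)
[4] flags=0110 HI?F → skip
[5] flags=0110 GE?T → r3=0xde
[6] flags=0110 CC?F → skip

EXEC = [2,5]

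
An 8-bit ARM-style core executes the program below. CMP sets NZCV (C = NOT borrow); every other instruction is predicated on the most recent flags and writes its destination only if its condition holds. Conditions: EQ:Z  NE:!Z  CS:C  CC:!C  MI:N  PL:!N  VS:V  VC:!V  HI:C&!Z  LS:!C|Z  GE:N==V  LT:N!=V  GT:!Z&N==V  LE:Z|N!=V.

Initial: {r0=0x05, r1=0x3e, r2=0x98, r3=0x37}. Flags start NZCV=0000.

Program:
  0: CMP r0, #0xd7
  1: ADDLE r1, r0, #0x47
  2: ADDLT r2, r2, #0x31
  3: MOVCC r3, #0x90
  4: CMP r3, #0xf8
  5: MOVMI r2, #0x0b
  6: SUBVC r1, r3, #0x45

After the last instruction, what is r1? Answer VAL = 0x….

[0] flags=0000 → (cmp)
[1] flags=0000 LE?F → skip
[2] flags=0000 LT?F → skip
[3] flags=0000 CC?T → r3=0x90
[4] flags=1000 → (cmp)
[5] flags=1000 MI?T → r2=0x0b
[6] flags=1000 VC?T → r1=0x4b

VAL = 0x4b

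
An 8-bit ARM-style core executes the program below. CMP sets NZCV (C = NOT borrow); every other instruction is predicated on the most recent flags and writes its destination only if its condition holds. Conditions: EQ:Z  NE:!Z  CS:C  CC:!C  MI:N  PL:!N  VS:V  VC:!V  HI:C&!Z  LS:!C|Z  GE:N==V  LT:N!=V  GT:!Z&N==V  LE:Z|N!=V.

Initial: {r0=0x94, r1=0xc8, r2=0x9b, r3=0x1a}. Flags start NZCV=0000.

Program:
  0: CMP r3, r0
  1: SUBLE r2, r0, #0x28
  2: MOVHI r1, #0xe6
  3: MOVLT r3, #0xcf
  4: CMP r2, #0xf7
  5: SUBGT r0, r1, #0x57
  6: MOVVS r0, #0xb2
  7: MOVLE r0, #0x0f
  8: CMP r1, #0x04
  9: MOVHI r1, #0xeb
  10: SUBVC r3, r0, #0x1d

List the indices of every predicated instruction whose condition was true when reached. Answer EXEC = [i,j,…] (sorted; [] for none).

EXEC = [7,9,10]

0: ✓ CMP  NZCV=1001
1: · SUBLE
2: · MOVHI
3: · MOVLT
4: ✓ CMP  NZCV=1000
5: · SUBGT
6: · MOVVS
7: ✓ MOVLE  r0←0x0f
8: ✓ CMP  NZCV=1010
9: ✓ MOVHI  r1←0xeb
10: ✓ SUBVC  r3←0xf2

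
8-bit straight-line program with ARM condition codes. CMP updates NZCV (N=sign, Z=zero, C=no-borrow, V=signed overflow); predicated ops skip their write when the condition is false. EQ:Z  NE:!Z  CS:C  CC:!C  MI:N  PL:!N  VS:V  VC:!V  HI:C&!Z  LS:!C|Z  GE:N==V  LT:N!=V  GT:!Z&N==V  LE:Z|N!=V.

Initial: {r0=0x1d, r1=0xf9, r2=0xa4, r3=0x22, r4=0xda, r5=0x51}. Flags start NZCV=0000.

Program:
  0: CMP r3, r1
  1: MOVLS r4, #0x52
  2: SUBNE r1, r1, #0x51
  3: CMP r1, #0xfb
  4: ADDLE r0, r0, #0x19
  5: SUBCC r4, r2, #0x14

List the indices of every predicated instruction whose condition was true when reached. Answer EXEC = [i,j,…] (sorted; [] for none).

[0] flags=0000 → (cmp)
[1] flags=0000 LS?T → r4=0x52
[2] flags=0000 NE?T → r1=0xa8
[3] flags=1000 → (cmp)
[4] flags=1000 LE?T → r0=0x36
[5] flags=1000 CC?T → r4=0x90

EXEC = [1,2,4,5]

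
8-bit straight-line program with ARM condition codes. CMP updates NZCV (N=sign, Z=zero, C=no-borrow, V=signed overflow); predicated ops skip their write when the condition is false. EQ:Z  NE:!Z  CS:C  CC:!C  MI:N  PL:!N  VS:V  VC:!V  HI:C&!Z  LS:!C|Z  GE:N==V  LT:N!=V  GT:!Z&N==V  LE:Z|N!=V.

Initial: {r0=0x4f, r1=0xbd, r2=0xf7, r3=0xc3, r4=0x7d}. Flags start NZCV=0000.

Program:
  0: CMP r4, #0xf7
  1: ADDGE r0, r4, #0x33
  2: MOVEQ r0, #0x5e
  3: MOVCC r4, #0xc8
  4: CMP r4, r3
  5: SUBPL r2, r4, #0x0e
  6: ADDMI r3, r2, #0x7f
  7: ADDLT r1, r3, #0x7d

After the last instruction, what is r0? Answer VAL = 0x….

[0] flags=1001 → (cmp)
[1] flags=1001 GE?T → r0=0xb0
[2] flags=1001 EQ?F → skip
[3] flags=1001 CC?T → r4=0xc8
[4] flags=0010 → (cmp)
[5] flags=0010 PL?T → r2=0xba
[6] flags=0010 MI?F → skip
[7] flags=0010 LT?F → skip

VAL = 0xb0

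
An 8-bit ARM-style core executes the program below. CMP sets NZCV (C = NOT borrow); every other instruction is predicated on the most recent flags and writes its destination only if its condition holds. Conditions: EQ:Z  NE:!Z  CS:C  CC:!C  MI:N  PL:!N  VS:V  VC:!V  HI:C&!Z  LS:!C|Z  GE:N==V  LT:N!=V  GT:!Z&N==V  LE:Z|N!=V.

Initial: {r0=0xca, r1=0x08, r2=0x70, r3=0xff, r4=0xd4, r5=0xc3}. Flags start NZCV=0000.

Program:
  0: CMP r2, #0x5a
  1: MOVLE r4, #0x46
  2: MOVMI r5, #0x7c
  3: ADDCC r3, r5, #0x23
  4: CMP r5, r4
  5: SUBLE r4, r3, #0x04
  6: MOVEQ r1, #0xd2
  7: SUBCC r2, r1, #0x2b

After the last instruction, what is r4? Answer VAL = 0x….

0: ✓ CMP  NZCV=0010
1: · MOVLE
2: · MOVMI
3: · ADDCC
4: ✓ CMP  NZCV=1000
5: ✓ SUBLE  r4←0xfb
6: · MOVEQ
7: ✓ SUBCC  r2←0xdd

VAL = 0xfb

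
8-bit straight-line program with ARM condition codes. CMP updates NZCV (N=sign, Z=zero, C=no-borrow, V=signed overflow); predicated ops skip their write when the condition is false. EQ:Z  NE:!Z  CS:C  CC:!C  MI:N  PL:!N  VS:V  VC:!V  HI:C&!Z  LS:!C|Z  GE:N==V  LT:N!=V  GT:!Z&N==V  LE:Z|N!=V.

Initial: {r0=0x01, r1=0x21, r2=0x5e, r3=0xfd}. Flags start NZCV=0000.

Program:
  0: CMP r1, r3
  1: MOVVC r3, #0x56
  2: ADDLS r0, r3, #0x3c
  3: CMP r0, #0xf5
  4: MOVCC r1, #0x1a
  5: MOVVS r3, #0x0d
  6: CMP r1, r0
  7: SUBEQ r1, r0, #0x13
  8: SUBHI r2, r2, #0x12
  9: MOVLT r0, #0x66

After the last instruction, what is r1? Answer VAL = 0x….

0: ✓ CMP  NZCV=0000
1: ✓ MOVVC  r3←0x56
2: ✓ ADDLS  r0←0x92
3: ✓ CMP  NZCV=1000
4: ✓ MOVCC  r1←0x1a
5: · MOVVS
6: ✓ CMP  NZCV=1001
7: · SUBEQ
8: · SUBHI
9: · MOVLT

VAL = 0x1a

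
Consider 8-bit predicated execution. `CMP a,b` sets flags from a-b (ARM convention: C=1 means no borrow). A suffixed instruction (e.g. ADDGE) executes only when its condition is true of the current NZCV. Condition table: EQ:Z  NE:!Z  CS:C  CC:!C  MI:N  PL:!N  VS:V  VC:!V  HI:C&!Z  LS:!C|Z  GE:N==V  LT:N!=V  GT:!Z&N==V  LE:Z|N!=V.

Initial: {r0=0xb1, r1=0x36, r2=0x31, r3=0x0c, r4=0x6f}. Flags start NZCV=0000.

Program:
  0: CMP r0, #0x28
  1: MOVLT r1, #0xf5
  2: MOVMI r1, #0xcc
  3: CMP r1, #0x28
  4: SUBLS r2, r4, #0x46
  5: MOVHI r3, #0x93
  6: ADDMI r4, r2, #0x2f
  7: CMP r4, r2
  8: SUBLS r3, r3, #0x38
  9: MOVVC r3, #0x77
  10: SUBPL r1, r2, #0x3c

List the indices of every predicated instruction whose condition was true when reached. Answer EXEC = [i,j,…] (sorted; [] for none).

EXEC = [1,2,5,6,9,10]

0: ✓ CMP  NZCV=1010
1: ✓ MOVLT  r1←0xf5
2: ✓ MOVMI  r1←0xcc
3: ✓ CMP  NZCV=1010
4: · SUBLS
5: ✓ MOVHI  r3←0x93
6: ✓ ADDMI  r4←0x60
7: ✓ CMP  NZCV=0010
8: · SUBLS
9: ✓ MOVVC  r3←0x77
10: ✓ SUBPL  r1←0xf5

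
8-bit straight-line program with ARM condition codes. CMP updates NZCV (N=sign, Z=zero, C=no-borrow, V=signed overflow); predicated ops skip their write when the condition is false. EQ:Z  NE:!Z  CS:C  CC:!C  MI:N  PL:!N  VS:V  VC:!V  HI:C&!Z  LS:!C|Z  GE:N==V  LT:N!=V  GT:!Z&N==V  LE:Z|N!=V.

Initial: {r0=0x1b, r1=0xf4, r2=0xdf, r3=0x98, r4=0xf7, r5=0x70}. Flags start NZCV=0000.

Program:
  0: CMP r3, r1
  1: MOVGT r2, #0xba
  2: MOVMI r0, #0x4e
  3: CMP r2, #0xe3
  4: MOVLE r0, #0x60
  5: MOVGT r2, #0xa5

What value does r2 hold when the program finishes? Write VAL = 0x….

0: ✓ CMP  NZCV=1000
1: · MOVGT
2: ✓ MOVMI  r0←0x4e
3: ✓ CMP  NZCV=1000
4: ✓ MOVLE  r0←0x60
5: · MOVGT

VAL = 0xdf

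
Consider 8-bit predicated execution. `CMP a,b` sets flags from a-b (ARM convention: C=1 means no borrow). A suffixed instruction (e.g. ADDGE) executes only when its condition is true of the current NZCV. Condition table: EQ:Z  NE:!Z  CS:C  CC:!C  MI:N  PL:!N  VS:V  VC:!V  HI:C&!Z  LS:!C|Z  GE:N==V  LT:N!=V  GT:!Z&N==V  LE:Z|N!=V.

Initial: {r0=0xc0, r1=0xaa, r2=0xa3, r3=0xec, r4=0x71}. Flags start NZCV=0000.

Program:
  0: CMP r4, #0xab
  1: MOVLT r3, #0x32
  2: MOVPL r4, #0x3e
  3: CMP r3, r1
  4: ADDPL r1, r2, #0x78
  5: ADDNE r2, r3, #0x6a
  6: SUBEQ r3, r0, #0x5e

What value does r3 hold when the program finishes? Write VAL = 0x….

0: ✓ CMP  NZCV=1001
1: · MOVLT
2: · MOVPL
3: ✓ CMP  NZCV=0010
4: ✓ ADDPL  r1←0x1b
5: ✓ ADDNE  r2←0x56
6: · SUBEQ

VAL = 0xec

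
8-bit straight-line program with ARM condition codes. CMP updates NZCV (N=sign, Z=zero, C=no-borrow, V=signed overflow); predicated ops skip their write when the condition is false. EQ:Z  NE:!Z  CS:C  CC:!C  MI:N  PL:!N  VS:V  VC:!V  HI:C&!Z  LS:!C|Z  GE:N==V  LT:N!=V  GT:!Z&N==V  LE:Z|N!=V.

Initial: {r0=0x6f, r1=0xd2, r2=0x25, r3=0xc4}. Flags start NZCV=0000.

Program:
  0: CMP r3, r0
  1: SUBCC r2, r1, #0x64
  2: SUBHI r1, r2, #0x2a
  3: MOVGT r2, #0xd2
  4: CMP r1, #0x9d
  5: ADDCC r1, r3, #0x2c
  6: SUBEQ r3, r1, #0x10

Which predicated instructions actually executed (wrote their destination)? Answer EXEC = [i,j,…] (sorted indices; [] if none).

EXEC = [2]

0: ✓ CMP  NZCV=0011
1: · SUBCC
2: ✓ SUBHI  r1←0xfb
3: · MOVGT
4: ✓ CMP  NZCV=0010
5: · ADDCC
6: · SUBEQ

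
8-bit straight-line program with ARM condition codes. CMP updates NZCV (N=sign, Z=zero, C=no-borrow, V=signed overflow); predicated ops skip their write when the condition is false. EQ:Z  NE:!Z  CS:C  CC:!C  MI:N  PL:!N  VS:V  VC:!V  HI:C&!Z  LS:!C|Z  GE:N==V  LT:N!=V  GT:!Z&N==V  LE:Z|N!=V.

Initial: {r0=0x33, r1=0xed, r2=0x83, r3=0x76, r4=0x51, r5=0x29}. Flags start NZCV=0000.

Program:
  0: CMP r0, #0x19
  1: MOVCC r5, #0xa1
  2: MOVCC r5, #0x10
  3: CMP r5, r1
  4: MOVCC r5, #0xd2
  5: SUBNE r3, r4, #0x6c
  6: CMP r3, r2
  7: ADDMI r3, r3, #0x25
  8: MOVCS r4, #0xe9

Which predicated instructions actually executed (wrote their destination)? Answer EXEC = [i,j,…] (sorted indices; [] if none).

EXEC = [4,5,8]

0: ✓ CMP  NZCV=0010
1: · MOVCC
2: · MOVCC
3: ✓ CMP  NZCV=0000
4: ✓ MOVCC  r5←0xd2
5: ✓ SUBNE  r3←0xe5
6: ✓ CMP  NZCV=0010
7: · ADDMI
8: ✓ MOVCS  r4←0xe9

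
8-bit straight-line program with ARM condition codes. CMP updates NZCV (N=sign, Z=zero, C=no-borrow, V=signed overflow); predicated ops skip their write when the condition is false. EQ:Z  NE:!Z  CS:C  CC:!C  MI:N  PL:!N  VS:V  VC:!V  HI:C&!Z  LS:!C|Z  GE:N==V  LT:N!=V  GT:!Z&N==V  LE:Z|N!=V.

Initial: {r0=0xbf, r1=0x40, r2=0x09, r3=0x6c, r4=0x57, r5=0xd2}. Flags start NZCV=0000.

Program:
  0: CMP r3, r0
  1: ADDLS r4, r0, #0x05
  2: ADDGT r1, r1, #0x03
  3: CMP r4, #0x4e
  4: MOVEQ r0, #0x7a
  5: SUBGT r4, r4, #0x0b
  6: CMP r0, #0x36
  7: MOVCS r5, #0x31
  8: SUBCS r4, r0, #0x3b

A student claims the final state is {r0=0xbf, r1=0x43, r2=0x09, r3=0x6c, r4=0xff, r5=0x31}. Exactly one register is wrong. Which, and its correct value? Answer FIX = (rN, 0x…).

0: ✓ CMP  NZCV=1001
1: ✓ ADDLS  r4←0xc4
2: ✓ ADDGT  r1←0x43
3: ✓ CMP  NZCV=0011
4: · MOVEQ
5: · SUBGT
6: ✓ CMP  NZCV=1010
7: ✓ MOVCS  r5←0x31
8: ✓ SUBCS  r4←0x84

FIX = (r4, 0x84)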